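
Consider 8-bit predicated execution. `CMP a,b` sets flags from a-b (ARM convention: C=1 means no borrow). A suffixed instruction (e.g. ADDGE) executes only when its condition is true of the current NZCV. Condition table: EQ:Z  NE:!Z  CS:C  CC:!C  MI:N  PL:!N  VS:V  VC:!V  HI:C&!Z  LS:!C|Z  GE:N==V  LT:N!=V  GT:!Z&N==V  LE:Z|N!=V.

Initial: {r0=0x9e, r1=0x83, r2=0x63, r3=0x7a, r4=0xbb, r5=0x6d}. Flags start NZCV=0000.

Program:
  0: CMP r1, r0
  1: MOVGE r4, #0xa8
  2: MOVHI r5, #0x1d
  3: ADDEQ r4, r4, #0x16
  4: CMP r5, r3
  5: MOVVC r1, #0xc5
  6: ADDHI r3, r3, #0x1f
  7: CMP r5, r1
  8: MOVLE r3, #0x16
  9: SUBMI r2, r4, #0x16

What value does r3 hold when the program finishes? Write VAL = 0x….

VAL = 0x7a

[0] flags=1000 → (cmp)
[1] flags=1000 GE?F → skip
[2] flags=1000 HI?F → skip
[3] flags=1000 EQ?F → skip
[4] flags=1000 → (cmp)
[5] flags=1000 VC?T → r1=0xc5
[6] flags=1000 HI?F → skip
[7] flags=1001 → (cmp)
[8] flags=1001 LE?F → skip
[9] flags=1001 MI?T → r2=0xa5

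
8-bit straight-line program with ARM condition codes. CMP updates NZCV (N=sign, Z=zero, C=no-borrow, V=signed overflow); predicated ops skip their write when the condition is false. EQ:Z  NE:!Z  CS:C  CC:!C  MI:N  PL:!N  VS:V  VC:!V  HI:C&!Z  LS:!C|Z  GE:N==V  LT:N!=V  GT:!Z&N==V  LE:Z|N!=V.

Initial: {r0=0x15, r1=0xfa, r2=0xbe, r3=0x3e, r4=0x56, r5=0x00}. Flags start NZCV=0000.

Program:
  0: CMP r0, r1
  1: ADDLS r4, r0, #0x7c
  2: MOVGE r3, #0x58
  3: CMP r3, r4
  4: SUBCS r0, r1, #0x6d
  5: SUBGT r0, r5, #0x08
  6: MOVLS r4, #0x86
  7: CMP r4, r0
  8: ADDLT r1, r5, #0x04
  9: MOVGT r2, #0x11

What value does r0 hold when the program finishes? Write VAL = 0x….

0: ✓ CMP  NZCV=0000
1: ✓ ADDLS  r4←0x91
2: ✓ MOVGE  r3←0x58
3: ✓ CMP  NZCV=1001
4: · SUBCS
5: ✓ SUBGT  r0←0xf8
6: ✓ MOVLS  r4←0x86
7: ✓ CMP  NZCV=1000
8: ✓ ADDLT  r1←0x04
9: · MOVGT

VAL = 0xf8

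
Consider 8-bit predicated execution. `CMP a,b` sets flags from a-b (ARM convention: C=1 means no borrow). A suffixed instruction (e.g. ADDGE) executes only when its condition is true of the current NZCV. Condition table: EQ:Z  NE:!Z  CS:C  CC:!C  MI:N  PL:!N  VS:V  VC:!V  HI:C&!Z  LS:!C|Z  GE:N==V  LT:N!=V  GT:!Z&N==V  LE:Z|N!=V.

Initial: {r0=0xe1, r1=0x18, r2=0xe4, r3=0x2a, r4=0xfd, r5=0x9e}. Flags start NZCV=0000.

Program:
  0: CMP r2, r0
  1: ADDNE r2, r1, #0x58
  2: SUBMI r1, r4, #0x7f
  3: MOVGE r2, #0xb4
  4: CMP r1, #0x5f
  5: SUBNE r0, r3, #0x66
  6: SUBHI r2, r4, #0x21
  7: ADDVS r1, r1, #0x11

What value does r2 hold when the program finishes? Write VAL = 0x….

VAL = 0xb4

0: ✓ CMP  NZCV=0010
1: ✓ ADDNE  r2←0x70
2: · SUBMI
3: ✓ MOVGE  r2←0xb4
4: ✓ CMP  NZCV=1000
5: ✓ SUBNE  r0←0xc4
6: · SUBHI
7: · ADDVS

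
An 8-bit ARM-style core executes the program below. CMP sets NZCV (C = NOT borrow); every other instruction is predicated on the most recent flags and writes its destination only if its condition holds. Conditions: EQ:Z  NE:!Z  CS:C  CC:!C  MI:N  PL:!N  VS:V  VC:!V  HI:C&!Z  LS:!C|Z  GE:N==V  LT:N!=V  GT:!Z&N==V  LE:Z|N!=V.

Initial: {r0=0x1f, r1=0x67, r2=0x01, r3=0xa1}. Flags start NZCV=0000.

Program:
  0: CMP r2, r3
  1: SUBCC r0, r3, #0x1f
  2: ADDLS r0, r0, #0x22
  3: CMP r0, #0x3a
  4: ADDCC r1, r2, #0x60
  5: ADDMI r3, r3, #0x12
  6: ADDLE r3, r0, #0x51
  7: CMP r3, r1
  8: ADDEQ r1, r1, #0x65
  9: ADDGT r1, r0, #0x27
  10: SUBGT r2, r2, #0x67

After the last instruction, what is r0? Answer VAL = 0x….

[0] flags=0000 → (cmp)
[1] flags=0000 CC?T → r0=0x82
[2] flags=0000 LS?T → r0=0xa4
[3] flags=0011 → (cmp)
[4] flags=0011 CC?F → skip
[5] flags=0011 MI?F → skip
[6] flags=0011 LE?T → r3=0xf5
[7] flags=1010 → (cmp)
[8] flags=1010 EQ?F → skip
[9] flags=1010 GT?F → skip
[10] flags=1010 GT?F → skip

VAL = 0xa4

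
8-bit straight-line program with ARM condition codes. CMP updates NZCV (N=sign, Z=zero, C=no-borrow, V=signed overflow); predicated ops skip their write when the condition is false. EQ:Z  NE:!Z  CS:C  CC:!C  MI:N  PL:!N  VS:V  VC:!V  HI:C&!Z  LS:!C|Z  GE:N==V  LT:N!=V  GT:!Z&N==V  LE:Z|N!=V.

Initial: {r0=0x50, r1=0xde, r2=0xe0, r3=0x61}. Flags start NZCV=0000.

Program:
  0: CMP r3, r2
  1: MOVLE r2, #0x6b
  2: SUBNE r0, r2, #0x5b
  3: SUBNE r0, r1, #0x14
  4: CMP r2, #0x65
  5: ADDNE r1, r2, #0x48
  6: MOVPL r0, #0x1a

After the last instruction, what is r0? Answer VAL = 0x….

[0] flags=1001 → (cmp)
[1] flags=1001 LE?F → skip
[2] flags=1001 NE?T → r0=0x85
[3] flags=1001 NE?T → r0=0xca
[4] flags=0011 → (cmp)
[5] flags=0011 NE?T → r1=0x28
[6] flags=0011 PL?T → r0=0x1a

VAL = 0x1a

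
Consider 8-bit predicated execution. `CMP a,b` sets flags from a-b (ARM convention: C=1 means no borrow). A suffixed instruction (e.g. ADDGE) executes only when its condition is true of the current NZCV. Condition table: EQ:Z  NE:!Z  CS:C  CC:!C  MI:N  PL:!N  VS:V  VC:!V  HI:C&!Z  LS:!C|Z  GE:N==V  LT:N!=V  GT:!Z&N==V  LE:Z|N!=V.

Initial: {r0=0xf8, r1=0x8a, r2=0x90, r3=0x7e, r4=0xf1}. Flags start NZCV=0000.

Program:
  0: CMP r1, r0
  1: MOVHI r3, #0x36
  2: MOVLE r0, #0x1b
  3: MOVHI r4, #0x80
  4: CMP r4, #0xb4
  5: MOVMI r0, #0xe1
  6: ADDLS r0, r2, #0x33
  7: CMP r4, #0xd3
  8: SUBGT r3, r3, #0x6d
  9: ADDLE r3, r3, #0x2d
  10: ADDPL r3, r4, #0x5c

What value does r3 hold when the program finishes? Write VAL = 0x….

VAL = 0x4d

0: ✓ CMP  NZCV=1000
1: · MOVHI
2: ✓ MOVLE  r0←0x1b
3: · MOVHI
4: ✓ CMP  NZCV=0010
5: · MOVMI
6: · ADDLS
7: ✓ CMP  NZCV=0010
8: ✓ SUBGT  r3←0x11
9: · ADDLE
10: ✓ ADDPL  r3←0x4d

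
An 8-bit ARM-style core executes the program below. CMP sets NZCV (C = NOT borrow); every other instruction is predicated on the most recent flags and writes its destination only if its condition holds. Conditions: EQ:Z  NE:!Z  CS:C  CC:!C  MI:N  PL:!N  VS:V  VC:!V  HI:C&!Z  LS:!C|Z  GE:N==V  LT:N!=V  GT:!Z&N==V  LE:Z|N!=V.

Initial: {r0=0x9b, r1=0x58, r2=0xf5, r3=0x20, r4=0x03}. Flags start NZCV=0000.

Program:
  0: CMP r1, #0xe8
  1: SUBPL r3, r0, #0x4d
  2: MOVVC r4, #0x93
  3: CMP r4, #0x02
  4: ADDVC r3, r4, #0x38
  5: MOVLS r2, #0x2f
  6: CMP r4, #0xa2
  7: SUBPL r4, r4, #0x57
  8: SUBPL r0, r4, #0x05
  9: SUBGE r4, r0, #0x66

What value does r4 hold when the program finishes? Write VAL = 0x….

[0] flags=0000 → (cmp)
[1] flags=0000 PL?T → r3=0x4e
[2] flags=0000 VC?T → r4=0x93
[3] flags=1010 → (cmp)
[4] flags=1010 VC?T → r3=0xcb
[5] flags=1010 LS?F → skip
[6] flags=1000 → (cmp)
[7] flags=1000 PL?F → skip
[8] flags=1000 PL?F → skip
[9] flags=1000 GE?F → skip

VAL = 0x93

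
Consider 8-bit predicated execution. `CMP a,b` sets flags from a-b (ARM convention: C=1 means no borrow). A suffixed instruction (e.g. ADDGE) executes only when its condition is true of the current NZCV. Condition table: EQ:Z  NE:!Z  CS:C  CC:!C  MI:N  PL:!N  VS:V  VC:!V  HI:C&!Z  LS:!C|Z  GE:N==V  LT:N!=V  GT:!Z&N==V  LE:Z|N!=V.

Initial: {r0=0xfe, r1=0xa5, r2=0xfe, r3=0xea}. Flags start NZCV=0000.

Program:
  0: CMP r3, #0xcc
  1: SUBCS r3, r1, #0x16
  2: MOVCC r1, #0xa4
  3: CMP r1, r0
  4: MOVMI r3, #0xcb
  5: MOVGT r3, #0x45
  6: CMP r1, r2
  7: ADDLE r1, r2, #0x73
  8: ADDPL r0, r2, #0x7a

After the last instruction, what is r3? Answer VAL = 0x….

0: ✓ CMP  NZCV=0010
1: ✓ SUBCS  r3←0x8f
2: · MOVCC
3: ✓ CMP  NZCV=1000
4: ✓ MOVMI  r3←0xcb
5: · MOVGT
6: ✓ CMP  NZCV=1000
7: ✓ ADDLE  r1←0x71
8: · ADDPL

VAL = 0xcb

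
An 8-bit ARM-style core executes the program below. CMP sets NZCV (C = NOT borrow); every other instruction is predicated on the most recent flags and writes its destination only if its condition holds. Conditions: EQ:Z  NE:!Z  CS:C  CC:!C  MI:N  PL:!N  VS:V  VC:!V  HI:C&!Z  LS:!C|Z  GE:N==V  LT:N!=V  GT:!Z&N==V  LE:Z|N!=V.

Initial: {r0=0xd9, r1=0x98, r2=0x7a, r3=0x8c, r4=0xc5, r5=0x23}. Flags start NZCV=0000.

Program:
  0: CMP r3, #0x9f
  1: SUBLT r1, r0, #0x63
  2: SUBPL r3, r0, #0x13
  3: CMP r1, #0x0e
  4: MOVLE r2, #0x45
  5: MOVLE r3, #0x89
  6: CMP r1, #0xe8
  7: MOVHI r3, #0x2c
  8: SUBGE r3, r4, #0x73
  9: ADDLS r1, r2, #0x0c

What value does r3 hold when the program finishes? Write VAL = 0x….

VAL = 0x52

0: ✓ CMP  NZCV=1000
1: ✓ SUBLT  r1←0x76
2: · SUBPL
3: ✓ CMP  NZCV=0010
4: · MOVLE
5: · MOVLE
6: ✓ CMP  NZCV=1001
7: · MOVHI
8: ✓ SUBGE  r3←0x52
9: ✓ ADDLS  r1←0x86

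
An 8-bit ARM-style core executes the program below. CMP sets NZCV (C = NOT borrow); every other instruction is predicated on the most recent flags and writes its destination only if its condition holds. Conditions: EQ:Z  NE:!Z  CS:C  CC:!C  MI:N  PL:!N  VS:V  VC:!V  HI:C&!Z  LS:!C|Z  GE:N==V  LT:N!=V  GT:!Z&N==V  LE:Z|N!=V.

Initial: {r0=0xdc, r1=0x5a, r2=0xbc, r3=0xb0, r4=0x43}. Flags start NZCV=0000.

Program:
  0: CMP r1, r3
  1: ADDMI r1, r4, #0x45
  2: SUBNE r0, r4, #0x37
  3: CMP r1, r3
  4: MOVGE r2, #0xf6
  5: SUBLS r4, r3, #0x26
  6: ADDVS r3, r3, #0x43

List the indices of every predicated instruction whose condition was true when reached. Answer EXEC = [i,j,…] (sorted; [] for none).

[0] flags=1001 → (cmp)
[1] flags=1001 MI?T → r1=0x88
[2] flags=1001 NE?T → r0=0x0c
[3] flags=1000 → (cmp)
[4] flags=1000 GE?F → skip
[5] flags=1000 LS?T → r4=0x8a
[6] flags=1000 VS?F → skip

EXEC = [1,2,5]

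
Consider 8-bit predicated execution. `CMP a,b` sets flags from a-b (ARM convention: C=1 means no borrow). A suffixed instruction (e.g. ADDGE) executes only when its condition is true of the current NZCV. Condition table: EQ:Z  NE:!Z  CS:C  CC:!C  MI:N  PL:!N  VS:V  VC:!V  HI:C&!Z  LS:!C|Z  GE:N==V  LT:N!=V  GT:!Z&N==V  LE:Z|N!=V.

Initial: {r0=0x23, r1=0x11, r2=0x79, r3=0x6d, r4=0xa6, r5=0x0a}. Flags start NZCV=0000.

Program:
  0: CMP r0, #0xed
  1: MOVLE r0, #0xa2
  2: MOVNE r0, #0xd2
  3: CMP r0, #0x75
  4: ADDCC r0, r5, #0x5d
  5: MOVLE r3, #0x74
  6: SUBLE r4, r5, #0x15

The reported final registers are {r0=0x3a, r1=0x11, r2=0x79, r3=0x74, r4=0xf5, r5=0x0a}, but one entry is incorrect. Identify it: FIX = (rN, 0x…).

FIX = (r0, 0xd2)

[0] flags=0000 → (cmp)
[1] flags=0000 LE?F → skip
[2] flags=0000 NE?T → r0=0xd2
[3] flags=0011 → (cmp)
[4] flags=0011 CC?F → skip
[5] flags=0011 LE?T → r3=0x74
[6] flags=0011 LE?T → r4=0xf5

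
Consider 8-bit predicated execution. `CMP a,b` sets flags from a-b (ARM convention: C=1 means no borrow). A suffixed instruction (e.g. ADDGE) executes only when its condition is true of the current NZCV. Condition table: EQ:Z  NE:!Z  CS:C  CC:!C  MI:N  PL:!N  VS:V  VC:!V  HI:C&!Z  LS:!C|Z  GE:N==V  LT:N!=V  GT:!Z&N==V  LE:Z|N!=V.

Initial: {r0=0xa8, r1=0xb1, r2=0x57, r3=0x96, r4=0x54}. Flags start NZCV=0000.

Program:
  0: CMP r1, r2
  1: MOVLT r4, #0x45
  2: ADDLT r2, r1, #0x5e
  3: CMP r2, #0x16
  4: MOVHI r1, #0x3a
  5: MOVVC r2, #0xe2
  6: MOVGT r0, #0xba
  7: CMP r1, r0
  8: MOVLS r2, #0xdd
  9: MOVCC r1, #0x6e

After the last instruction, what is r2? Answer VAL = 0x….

VAL = 0xe2

[0] flags=0011 → (cmp)
[1] flags=0011 LT?T → r4=0x45
[2] flags=0011 LT?T → r2=0x0f
[3] flags=1000 → (cmp)
[4] flags=1000 HI?F → skip
[5] flags=1000 VC?T → r2=0xe2
[6] flags=1000 GT?F → skip
[7] flags=0010 → (cmp)
[8] flags=0010 LS?F → skip
[9] flags=0010 CC?F → skip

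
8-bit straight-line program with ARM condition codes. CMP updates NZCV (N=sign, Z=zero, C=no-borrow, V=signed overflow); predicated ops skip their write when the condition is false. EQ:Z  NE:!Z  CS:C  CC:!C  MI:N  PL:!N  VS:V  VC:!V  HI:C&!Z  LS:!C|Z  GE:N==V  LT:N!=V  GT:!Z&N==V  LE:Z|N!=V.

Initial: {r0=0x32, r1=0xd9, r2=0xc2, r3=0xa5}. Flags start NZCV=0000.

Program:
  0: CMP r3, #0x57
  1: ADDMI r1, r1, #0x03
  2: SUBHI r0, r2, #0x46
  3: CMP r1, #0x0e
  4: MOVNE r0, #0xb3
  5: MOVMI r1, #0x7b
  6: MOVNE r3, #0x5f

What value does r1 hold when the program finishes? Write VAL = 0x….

VAL = 0x7b

0: ✓ CMP  NZCV=0011
1: · ADDMI
2: ✓ SUBHI  r0←0x7c
3: ✓ CMP  NZCV=1010
4: ✓ MOVNE  r0←0xb3
5: ✓ MOVMI  r1←0x7b
6: ✓ MOVNE  r3←0x5f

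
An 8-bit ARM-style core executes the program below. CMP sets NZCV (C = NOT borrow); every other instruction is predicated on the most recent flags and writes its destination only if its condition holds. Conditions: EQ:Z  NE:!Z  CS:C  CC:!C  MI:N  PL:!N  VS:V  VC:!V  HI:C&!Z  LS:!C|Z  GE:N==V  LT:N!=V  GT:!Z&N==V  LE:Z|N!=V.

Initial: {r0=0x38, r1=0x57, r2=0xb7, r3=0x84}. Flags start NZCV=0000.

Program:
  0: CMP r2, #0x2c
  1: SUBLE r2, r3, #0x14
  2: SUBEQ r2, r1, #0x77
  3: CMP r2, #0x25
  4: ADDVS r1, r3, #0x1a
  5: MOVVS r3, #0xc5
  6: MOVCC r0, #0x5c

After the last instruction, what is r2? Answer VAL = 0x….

VAL = 0x70

[0] flags=1010 → (cmp)
[1] flags=1010 LE?T → r2=0x70
[2] flags=1010 EQ?F → skip
[3] flags=0010 → (cmp)
[4] flags=0010 VS?F → skip
[5] flags=0010 VS?F → skip
[6] flags=0010 CC?F → skip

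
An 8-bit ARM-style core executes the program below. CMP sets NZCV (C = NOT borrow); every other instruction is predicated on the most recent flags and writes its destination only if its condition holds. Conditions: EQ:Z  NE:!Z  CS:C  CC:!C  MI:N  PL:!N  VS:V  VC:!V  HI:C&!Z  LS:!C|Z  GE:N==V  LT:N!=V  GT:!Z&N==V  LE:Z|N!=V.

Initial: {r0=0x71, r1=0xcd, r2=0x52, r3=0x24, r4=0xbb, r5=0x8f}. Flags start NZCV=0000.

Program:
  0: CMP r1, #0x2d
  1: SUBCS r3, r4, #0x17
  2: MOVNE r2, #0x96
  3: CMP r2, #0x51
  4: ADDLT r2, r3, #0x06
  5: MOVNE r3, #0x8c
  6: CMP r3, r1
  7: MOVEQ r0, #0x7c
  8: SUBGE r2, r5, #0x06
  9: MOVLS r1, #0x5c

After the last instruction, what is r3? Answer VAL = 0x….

0: ✓ CMP  NZCV=1010
1: ✓ SUBCS  r3←0xa4
2: ✓ MOVNE  r2←0x96
3: ✓ CMP  NZCV=0011
4: ✓ ADDLT  r2←0xaa
5: ✓ MOVNE  r3←0x8c
6: ✓ CMP  NZCV=1000
7: · MOVEQ
8: · SUBGE
9: ✓ MOVLS  r1←0x5c

VAL = 0x8c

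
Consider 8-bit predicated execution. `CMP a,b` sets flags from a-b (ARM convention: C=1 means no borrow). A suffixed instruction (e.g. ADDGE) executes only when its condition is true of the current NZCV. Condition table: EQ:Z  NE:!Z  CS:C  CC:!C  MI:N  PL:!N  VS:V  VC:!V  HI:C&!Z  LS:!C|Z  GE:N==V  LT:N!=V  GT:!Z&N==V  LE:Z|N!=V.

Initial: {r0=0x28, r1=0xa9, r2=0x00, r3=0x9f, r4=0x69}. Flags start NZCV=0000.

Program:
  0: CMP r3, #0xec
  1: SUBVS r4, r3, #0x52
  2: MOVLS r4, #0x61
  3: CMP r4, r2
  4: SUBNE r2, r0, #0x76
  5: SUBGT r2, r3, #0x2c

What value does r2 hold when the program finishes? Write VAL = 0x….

[0] flags=1000 → (cmp)
[1] flags=1000 VS?F → skip
[2] flags=1000 LS?T → r4=0x61
[3] flags=0010 → (cmp)
[4] flags=0010 NE?T → r2=0xb2
[5] flags=0010 GT?T → r2=0x73

VAL = 0x73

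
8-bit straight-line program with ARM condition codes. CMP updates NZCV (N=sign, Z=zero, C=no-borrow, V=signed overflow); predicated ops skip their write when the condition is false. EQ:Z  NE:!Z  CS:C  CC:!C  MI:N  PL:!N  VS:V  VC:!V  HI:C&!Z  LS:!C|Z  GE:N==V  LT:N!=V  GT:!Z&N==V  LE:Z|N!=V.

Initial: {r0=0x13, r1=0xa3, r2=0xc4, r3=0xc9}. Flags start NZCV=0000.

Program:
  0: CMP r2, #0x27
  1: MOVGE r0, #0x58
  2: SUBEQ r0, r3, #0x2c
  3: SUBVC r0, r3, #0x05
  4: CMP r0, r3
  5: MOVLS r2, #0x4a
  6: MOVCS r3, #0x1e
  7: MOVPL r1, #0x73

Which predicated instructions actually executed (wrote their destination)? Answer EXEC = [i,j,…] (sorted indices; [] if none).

[0] flags=1010 → (cmp)
[1] flags=1010 GE?F → skip
[2] flags=1010 EQ?F → skip
[3] flags=1010 VC?T → r0=0xc4
[4] flags=1000 → (cmp)
[5] flags=1000 LS?T → r2=0x4a
[6] flags=1000 CS?F → skip
[7] flags=1000 PL?F → skip

EXEC = [3,5]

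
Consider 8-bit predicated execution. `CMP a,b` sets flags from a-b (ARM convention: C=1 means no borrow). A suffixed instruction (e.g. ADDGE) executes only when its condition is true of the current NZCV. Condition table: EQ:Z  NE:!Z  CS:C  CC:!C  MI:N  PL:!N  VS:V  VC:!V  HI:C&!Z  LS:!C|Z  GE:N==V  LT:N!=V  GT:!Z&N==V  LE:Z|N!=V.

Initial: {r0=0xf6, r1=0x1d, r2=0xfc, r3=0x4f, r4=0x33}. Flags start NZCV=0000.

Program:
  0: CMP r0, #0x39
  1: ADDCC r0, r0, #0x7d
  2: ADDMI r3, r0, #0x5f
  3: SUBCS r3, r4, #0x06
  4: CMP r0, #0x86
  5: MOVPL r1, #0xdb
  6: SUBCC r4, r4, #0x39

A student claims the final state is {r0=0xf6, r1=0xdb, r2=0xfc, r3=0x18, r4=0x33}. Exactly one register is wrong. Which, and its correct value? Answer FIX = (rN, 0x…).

FIX = (r3, 0x2d)

0: ✓ CMP  NZCV=1010
1: · ADDCC
2: ✓ ADDMI  r3←0x55
3: ✓ SUBCS  r3←0x2d
4: ✓ CMP  NZCV=0010
5: ✓ MOVPL  r1←0xdb
6: · SUBCC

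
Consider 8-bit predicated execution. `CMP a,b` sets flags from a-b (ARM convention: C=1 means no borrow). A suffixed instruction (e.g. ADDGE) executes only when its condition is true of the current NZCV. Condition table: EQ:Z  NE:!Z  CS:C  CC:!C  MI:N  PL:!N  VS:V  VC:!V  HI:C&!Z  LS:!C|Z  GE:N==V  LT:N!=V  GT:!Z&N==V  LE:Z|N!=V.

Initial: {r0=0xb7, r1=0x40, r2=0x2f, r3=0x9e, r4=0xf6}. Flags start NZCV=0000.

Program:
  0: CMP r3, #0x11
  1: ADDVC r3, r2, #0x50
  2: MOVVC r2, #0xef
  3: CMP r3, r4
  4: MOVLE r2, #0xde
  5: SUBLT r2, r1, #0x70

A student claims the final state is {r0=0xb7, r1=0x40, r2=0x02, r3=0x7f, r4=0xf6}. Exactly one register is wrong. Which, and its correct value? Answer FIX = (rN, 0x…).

[0] flags=1010 → (cmp)
[1] flags=1010 VC?T → r3=0x7f
[2] flags=1010 VC?T → r2=0xef
[3] flags=1001 → (cmp)
[4] flags=1001 LE?F → skip
[5] flags=1001 LT?F → skip

FIX = (r2, 0xef)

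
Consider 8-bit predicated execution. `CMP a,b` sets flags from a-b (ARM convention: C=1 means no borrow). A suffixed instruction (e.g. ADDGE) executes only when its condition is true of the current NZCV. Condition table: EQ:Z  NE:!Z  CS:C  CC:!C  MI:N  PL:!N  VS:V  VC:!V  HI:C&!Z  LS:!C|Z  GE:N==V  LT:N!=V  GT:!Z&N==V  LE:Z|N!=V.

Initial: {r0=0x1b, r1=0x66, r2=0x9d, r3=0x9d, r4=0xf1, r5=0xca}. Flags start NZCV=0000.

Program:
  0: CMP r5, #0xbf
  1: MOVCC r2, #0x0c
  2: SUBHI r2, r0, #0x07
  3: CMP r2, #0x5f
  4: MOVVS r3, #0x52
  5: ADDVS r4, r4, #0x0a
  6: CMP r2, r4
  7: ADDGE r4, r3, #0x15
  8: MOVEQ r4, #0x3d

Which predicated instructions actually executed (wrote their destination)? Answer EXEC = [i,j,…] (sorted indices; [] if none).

EXEC = [2,7]

[0] flags=0010 → (cmp)
[1] flags=0010 CC?F → skip
[2] flags=0010 HI?T → r2=0x14
[3] flags=1000 → (cmp)
[4] flags=1000 VS?F → skip
[5] flags=1000 VS?F → skip
[6] flags=0000 → (cmp)
[7] flags=0000 GE?T → r4=0xb2
[8] flags=0000 EQ?F → skip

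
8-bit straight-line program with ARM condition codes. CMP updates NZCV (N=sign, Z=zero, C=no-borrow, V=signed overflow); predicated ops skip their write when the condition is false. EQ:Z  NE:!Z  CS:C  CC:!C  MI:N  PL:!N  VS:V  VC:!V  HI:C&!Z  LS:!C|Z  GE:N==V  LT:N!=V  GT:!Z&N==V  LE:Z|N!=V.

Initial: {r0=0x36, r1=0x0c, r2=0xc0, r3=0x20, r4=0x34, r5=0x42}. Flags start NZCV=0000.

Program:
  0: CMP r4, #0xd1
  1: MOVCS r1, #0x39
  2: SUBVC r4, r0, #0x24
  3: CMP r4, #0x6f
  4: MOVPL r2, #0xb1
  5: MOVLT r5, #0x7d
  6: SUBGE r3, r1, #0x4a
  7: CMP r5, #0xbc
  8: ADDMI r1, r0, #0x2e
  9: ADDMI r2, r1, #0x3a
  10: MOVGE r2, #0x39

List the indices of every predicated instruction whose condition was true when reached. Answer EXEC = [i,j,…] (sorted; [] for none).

EXEC = [2,5,8,9,10]

[0] flags=0000 → (cmp)
[1] flags=0000 CS?F → skip
[2] flags=0000 VC?T → r4=0x12
[3] flags=1000 → (cmp)
[4] flags=1000 PL?F → skip
[5] flags=1000 LT?T → r5=0x7d
[6] flags=1000 GE?F → skip
[7] flags=1001 → (cmp)
[8] flags=1001 MI?T → r1=0x64
[9] flags=1001 MI?T → r2=0x9e
[10] flags=1001 GE?T → r2=0x39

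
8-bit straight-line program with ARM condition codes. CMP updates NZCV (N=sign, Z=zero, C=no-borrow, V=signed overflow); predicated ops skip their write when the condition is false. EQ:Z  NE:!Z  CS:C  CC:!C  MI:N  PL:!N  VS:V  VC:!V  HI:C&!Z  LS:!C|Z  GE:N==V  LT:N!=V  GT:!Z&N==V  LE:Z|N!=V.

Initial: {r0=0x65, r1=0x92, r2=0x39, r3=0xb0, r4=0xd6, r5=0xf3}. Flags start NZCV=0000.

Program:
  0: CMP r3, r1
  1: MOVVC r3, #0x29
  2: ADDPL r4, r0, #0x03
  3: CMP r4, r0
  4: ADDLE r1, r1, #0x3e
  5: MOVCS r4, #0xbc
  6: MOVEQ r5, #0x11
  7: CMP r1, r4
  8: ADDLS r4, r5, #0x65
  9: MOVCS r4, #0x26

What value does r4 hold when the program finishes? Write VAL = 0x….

VAL = 0x58

[0] flags=0010 → (cmp)
[1] flags=0010 VC?T → r3=0x29
[2] flags=0010 PL?T → r4=0x68
[3] flags=0010 → (cmp)
[4] flags=0010 LE?F → skip
[5] flags=0010 CS?T → r4=0xbc
[6] flags=0010 EQ?F → skip
[7] flags=1000 → (cmp)
[8] flags=1000 LS?T → r4=0x58
[9] flags=1000 CS?F → skip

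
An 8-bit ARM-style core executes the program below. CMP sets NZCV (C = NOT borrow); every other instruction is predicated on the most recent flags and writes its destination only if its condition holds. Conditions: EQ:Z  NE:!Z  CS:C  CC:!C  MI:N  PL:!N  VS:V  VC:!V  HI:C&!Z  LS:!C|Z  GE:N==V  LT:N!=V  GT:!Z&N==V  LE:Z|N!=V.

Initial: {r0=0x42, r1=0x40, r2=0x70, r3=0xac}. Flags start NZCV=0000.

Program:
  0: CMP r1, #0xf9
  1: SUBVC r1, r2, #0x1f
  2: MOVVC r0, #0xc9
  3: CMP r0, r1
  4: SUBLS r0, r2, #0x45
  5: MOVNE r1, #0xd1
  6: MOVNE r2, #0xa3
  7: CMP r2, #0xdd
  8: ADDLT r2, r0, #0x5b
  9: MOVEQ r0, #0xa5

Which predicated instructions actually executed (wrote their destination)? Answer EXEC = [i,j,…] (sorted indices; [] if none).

EXEC = [1,2,5,6,8]

0: ✓ CMP  NZCV=0000
1: ✓ SUBVC  r1←0x51
2: ✓ MOVVC  r0←0xc9
3: ✓ CMP  NZCV=0011
4: · SUBLS
5: ✓ MOVNE  r1←0xd1
6: ✓ MOVNE  r2←0xa3
7: ✓ CMP  NZCV=1000
8: ✓ ADDLT  r2←0x24
9: · MOVEQ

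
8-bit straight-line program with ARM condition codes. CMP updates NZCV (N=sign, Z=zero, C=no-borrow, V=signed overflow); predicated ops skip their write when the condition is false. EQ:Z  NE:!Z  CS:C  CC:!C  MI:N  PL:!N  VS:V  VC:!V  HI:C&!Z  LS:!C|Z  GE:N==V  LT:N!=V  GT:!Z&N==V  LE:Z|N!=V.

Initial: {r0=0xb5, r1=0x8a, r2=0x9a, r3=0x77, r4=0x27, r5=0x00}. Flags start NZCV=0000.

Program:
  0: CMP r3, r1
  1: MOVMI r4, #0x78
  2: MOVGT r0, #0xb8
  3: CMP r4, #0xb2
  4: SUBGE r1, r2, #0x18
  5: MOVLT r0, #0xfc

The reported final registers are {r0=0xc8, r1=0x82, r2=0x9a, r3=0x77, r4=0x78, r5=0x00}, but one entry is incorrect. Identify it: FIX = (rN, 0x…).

[0] flags=1001 → (cmp)
[1] flags=1001 MI?T → r4=0x78
[2] flags=1001 GT?T → r0=0xb8
[3] flags=1001 → (cmp)
[4] flags=1001 GE?T → r1=0x82
[5] flags=1001 LT?F → skip

FIX = (r0, 0xb8)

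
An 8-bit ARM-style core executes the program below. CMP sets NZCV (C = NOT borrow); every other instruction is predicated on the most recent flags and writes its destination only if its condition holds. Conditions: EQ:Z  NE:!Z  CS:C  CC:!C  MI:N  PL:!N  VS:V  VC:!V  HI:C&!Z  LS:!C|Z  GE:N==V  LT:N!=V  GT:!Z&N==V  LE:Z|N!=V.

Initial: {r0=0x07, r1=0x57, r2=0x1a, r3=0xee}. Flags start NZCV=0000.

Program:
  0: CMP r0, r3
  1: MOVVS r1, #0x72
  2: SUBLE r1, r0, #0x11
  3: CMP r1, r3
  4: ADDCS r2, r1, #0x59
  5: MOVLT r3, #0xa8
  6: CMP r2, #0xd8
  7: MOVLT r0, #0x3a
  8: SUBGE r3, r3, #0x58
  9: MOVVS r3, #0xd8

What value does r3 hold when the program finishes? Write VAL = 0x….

VAL = 0x96

0: ✓ CMP  NZCV=0000
1: · MOVVS
2: · SUBLE
3: ✓ CMP  NZCV=0000
4: · ADDCS
5: · MOVLT
6: ✓ CMP  NZCV=0000
7: · MOVLT
8: ✓ SUBGE  r3←0x96
9: · MOVVS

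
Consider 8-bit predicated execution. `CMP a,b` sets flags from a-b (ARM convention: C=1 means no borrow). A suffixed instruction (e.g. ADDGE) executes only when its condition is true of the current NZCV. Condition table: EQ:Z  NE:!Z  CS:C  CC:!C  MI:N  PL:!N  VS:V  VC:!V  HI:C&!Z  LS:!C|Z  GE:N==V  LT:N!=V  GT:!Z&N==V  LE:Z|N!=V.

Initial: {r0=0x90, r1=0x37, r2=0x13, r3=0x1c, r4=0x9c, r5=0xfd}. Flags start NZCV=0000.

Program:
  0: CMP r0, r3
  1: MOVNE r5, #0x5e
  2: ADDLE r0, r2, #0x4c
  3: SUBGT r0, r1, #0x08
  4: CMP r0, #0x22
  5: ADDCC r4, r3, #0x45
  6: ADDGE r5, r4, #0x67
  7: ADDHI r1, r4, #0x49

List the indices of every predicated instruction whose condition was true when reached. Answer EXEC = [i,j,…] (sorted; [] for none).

EXEC = [1,2,6,7]

0: ✓ CMP  NZCV=0011
1: ✓ MOVNE  r5←0x5e
2: ✓ ADDLE  r0←0x5f
3: · SUBGT
4: ✓ CMP  NZCV=0010
5: · ADDCC
6: ✓ ADDGE  r5←0x03
7: ✓ ADDHI  r1←0xe5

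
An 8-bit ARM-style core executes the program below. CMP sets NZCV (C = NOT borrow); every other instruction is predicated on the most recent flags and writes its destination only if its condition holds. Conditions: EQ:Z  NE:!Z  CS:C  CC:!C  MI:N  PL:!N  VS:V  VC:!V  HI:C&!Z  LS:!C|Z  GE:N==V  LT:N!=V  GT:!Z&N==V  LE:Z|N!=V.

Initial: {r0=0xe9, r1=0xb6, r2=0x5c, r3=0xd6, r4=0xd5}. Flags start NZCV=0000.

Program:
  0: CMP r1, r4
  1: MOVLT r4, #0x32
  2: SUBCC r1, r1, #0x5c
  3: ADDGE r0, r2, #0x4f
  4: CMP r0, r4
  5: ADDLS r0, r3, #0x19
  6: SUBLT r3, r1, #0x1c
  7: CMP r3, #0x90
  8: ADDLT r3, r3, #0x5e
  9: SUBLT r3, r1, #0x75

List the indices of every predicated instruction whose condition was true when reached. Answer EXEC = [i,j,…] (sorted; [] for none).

EXEC = [1,2,6]

[0] flags=1000 → (cmp)
[1] flags=1000 LT?T → r4=0x32
[2] flags=1000 CC?T → r1=0x5a
[3] flags=1000 GE?F → skip
[4] flags=1010 → (cmp)
[5] flags=1010 LS?F → skip
[6] flags=1010 LT?T → r3=0x3e
[7] flags=1001 → (cmp)
[8] flags=1001 LT?F → skip
[9] flags=1001 LT?F → skip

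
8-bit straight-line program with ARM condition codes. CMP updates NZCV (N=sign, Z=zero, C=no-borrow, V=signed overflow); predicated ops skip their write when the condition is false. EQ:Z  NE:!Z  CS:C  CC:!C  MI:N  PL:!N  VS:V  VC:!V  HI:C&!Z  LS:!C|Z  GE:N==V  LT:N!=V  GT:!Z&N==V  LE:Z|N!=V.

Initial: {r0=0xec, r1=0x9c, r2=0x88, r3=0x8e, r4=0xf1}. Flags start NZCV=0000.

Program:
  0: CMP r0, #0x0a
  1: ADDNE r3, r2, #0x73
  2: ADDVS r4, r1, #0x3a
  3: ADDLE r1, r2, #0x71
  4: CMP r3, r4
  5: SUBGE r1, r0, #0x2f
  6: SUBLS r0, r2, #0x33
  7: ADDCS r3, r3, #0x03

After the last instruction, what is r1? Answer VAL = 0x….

VAL = 0xbd

[0] flags=1010 → (cmp)
[1] flags=1010 NE?T → r3=0xfb
[2] flags=1010 VS?F → skip
[3] flags=1010 LE?T → r1=0xf9
[4] flags=0010 → (cmp)
[5] flags=0010 GE?T → r1=0xbd
[6] flags=0010 LS?F → skip
[7] flags=0010 CS?T → r3=0xfe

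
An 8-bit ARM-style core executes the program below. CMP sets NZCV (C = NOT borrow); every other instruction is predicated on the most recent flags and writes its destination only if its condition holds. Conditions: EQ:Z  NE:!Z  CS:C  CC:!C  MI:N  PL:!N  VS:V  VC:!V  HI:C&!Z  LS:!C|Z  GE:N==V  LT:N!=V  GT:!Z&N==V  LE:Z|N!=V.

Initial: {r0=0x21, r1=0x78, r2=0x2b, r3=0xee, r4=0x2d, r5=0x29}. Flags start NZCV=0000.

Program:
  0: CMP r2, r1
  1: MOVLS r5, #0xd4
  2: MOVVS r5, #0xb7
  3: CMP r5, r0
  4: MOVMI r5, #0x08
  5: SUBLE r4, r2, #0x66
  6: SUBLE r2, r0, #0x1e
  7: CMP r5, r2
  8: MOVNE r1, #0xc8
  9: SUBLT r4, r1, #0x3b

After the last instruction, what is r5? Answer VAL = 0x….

VAL = 0x08

0: ✓ CMP  NZCV=1000
1: ✓ MOVLS  r5←0xd4
2: · MOVVS
3: ✓ CMP  NZCV=1010
4: ✓ MOVMI  r5←0x08
5: ✓ SUBLE  r4←0xc5
6: ✓ SUBLE  r2←0x03
7: ✓ CMP  NZCV=0010
8: ✓ MOVNE  r1←0xc8
9: · SUBLT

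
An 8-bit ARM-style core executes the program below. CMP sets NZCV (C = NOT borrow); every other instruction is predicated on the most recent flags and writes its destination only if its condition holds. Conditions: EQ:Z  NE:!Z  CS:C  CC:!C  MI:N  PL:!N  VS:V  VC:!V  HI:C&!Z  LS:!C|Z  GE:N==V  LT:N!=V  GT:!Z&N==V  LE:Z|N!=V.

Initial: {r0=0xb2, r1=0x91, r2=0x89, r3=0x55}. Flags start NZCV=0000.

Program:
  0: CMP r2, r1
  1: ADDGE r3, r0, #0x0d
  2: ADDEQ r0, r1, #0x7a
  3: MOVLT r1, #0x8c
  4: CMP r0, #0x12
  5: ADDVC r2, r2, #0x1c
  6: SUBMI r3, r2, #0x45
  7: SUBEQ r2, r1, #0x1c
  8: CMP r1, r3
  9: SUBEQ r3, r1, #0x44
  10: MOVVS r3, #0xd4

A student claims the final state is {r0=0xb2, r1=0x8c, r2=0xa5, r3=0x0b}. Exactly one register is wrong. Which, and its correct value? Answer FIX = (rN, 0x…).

[0] flags=1000 → (cmp)
[1] flags=1000 GE?F → skip
[2] flags=1000 EQ?F → skip
[3] flags=1000 LT?T → r1=0x8c
[4] flags=1010 → (cmp)
[5] flags=1010 VC?T → r2=0xa5
[6] flags=1010 MI?T → r3=0x60
[7] flags=1010 EQ?F → skip
[8] flags=0011 → (cmp)
[9] flags=0011 EQ?F → skip
[10] flags=0011 VS?T → r3=0xd4

FIX = (r3, 0xd4)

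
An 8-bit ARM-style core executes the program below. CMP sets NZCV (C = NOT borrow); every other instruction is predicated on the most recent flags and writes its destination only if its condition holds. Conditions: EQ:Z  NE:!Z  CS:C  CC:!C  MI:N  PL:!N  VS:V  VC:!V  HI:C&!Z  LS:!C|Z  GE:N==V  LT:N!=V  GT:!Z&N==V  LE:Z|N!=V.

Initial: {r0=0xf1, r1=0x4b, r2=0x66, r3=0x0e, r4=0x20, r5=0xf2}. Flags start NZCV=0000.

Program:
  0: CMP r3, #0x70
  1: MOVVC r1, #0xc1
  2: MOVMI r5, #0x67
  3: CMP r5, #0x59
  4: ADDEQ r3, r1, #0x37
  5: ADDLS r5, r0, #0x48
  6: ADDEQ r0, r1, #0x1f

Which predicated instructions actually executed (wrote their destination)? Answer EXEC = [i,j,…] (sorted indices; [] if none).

0: ✓ CMP  NZCV=1000
1: ✓ MOVVC  r1←0xc1
2: ✓ MOVMI  r5←0x67
3: ✓ CMP  NZCV=0010
4: · ADDEQ
5: · ADDLS
6: · ADDEQ

EXEC = [1,2]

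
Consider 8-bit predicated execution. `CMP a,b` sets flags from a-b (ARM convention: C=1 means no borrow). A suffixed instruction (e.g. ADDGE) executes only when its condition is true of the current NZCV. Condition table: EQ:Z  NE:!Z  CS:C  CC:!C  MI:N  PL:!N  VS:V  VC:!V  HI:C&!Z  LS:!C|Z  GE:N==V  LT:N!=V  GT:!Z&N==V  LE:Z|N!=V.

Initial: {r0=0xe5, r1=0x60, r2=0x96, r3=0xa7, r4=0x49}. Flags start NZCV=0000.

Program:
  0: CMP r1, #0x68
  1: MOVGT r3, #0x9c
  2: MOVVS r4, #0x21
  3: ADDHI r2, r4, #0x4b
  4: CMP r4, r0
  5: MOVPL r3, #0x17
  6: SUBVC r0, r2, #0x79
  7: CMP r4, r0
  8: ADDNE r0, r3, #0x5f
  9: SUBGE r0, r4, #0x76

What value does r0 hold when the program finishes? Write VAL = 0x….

[0] flags=1000 → (cmp)
[1] flags=1000 GT?F → skip
[2] flags=1000 VS?F → skip
[3] flags=1000 HI?F → skip
[4] flags=0000 → (cmp)
[5] flags=0000 PL?T → r3=0x17
[6] flags=0000 VC?T → r0=0x1d
[7] flags=0010 → (cmp)
[8] flags=0010 NE?T → r0=0x76
[9] flags=0010 GE?T → r0=0xd3

VAL = 0xd3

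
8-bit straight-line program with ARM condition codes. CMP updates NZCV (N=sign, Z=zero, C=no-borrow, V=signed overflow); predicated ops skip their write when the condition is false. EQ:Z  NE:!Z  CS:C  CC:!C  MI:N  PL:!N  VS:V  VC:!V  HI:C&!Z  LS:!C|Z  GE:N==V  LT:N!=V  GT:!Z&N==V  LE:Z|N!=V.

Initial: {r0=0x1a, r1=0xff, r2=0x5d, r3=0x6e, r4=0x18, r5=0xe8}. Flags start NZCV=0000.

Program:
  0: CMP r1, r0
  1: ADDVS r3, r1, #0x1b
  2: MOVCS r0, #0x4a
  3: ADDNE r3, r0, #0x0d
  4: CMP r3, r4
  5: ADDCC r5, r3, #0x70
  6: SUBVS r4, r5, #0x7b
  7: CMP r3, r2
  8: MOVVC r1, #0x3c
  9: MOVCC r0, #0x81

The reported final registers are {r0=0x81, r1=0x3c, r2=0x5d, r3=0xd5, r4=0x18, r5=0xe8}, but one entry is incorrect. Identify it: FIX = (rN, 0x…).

0: ✓ CMP  NZCV=1010
1: · ADDVS
2: ✓ MOVCS  r0←0x4a
3: ✓ ADDNE  r3←0x57
4: ✓ CMP  NZCV=0010
5: · ADDCC
6: · SUBVS
7: ✓ CMP  NZCV=1000
8: ✓ MOVVC  r1←0x3c
9: ✓ MOVCC  r0←0x81

FIX = (r3, 0x57)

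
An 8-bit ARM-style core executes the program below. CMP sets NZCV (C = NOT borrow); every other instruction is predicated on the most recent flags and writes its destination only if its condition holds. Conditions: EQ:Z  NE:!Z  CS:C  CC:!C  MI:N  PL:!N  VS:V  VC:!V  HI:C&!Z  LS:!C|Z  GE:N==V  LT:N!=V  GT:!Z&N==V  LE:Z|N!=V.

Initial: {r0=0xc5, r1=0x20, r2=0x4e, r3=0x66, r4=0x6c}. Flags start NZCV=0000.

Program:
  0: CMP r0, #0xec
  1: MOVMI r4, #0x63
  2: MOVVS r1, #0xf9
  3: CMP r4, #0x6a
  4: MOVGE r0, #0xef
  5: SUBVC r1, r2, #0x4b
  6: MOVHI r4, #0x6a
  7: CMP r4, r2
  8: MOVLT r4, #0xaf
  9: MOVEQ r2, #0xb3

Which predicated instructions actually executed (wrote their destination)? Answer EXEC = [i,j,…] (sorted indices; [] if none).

EXEC = [1,5]

[0] flags=1000 → (cmp)
[1] flags=1000 MI?T → r4=0x63
[2] flags=1000 VS?F → skip
[3] flags=1000 → (cmp)
[4] flags=1000 GE?F → skip
[5] flags=1000 VC?T → r1=0x03
[6] flags=1000 HI?F → skip
[7] flags=0010 → (cmp)
[8] flags=0010 LT?F → skip
[9] flags=0010 EQ?F → skip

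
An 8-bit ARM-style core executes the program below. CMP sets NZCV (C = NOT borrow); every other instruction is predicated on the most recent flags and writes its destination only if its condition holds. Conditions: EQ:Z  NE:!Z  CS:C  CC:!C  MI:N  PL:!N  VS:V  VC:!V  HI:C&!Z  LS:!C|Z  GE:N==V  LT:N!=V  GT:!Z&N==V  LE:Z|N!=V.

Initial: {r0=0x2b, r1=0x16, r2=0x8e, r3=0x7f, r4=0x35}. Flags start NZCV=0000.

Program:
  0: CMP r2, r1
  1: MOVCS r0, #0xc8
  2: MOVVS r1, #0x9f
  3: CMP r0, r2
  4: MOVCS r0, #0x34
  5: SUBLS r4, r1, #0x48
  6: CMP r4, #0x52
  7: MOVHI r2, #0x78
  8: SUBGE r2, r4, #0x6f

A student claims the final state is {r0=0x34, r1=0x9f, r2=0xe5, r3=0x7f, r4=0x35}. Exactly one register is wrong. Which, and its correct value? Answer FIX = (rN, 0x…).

FIX = (r2, 0x8e)

0: ✓ CMP  NZCV=0011
1: ✓ MOVCS  r0←0xc8
2: ✓ MOVVS  r1←0x9f
3: ✓ CMP  NZCV=0010
4: ✓ MOVCS  r0←0x34
5: · SUBLS
6: ✓ CMP  NZCV=1000
7: · MOVHI
8: · SUBGE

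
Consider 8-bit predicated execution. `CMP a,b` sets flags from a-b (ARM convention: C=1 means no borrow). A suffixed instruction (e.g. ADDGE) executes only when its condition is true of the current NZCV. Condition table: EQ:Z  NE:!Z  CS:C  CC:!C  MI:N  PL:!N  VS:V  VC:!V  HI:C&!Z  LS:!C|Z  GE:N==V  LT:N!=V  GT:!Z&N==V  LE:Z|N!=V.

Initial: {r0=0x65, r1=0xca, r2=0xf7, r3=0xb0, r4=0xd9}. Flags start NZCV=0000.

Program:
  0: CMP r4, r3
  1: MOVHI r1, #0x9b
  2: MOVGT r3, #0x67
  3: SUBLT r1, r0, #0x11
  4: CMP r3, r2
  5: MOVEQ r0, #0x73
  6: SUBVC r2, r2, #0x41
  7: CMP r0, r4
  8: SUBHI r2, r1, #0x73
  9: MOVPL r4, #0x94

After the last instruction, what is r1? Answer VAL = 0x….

VAL = 0x9b

[0] flags=0010 → (cmp)
[1] flags=0010 HI?T → r1=0x9b
[2] flags=0010 GT?T → r3=0x67
[3] flags=0010 LT?F → skip
[4] flags=0000 → (cmp)
[5] flags=0000 EQ?F → skip
[6] flags=0000 VC?T → r2=0xb6
[7] flags=1001 → (cmp)
[8] flags=1001 HI?F → skip
[9] flags=1001 PL?F → skip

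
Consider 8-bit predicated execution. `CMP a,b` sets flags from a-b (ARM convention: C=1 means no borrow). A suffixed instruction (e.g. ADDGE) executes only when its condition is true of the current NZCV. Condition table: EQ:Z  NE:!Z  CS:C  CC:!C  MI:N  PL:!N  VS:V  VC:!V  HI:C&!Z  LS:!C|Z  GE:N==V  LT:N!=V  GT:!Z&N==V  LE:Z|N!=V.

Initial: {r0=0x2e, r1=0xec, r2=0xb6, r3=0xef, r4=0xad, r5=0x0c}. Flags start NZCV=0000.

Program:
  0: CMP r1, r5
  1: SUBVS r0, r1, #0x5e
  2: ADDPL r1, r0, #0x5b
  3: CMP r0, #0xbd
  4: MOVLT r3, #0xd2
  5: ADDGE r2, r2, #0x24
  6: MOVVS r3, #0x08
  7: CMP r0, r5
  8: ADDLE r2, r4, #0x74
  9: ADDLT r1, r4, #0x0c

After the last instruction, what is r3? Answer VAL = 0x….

[0] flags=1010 → (cmp)
[1] flags=1010 VS?F → skip
[2] flags=1010 PL?F → skip
[3] flags=0000 → (cmp)
[4] flags=0000 LT?F → skip
[5] flags=0000 GE?T → r2=0xda
[6] flags=0000 VS?F → skip
[7] flags=0010 → (cmp)
[8] flags=0010 LE?F → skip
[9] flags=0010 LT?F → skip

VAL = 0xef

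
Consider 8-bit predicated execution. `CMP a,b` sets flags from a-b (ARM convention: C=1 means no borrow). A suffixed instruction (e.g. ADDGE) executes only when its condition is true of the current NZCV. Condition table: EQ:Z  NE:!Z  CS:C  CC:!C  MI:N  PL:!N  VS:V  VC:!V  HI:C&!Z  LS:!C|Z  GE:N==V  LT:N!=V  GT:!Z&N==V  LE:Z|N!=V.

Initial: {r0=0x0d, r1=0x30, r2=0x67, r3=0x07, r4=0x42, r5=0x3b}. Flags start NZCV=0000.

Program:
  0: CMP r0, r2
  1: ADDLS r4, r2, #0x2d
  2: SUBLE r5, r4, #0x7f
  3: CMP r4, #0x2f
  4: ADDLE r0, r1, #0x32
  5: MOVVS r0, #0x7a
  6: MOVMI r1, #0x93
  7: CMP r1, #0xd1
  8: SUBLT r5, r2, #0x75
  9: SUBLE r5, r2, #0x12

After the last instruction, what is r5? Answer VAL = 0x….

[0] flags=1000 → (cmp)
[1] flags=1000 LS?T → r4=0x94
[2] flags=1000 LE?T → r5=0x15
[3] flags=0011 → (cmp)
[4] flags=0011 LE?T → r0=0x62
[5] flags=0011 VS?T → r0=0x7a
[6] flags=0011 MI?F → skip
[7] flags=0000 → (cmp)
[8] flags=0000 LT?F → skip
[9] flags=0000 LE?F → skip

VAL = 0x15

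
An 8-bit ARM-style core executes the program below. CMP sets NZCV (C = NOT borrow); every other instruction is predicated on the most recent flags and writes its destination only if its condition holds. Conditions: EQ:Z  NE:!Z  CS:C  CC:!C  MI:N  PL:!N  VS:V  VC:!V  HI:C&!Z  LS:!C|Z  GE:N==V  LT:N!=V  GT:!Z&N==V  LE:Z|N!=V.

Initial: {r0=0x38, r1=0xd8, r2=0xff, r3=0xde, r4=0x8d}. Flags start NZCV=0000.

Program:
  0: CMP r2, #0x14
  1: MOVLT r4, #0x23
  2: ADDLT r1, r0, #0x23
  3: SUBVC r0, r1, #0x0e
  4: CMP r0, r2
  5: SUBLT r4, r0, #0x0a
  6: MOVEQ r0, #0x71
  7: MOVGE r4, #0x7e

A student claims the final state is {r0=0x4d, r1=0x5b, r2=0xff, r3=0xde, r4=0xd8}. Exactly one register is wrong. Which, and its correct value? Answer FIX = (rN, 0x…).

FIX = (r4, 0x7e)

[0] flags=1010 → (cmp)
[1] flags=1010 LT?T → r4=0x23
[2] flags=1010 LT?T → r1=0x5b
[3] flags=1010 VC?T → r0=0x4d
[4] flags=0000 → (cmp)
[5] flags=0000 LT?F → skip
[6] flags=0000 EQ?F → skip
[7] flags=0000 GE?T → r4=0x7e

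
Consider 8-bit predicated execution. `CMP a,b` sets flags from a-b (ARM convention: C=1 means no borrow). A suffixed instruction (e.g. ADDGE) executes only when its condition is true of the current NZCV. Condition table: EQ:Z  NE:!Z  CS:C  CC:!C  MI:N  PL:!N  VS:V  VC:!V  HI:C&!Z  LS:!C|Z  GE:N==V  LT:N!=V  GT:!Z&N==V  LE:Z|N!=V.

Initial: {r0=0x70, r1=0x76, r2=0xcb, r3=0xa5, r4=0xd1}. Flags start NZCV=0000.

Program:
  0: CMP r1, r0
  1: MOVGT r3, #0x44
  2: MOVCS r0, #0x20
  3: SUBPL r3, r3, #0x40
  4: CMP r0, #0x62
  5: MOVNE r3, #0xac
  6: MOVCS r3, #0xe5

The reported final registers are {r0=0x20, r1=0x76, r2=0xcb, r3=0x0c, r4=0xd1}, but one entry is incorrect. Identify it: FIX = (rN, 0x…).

0: ✓ CMP  NZCV=0010
1: ✓ MOVGT  r3←0x44
2: ✓ MOVCS  r0←0x20
3: ✓ SUBPL  r3←0x04
4: ✓ CMP  NZCV=1000
5: ✓ MOVNE  r3←0xac
6: · MOVCS

FIX = (r3, 0xac)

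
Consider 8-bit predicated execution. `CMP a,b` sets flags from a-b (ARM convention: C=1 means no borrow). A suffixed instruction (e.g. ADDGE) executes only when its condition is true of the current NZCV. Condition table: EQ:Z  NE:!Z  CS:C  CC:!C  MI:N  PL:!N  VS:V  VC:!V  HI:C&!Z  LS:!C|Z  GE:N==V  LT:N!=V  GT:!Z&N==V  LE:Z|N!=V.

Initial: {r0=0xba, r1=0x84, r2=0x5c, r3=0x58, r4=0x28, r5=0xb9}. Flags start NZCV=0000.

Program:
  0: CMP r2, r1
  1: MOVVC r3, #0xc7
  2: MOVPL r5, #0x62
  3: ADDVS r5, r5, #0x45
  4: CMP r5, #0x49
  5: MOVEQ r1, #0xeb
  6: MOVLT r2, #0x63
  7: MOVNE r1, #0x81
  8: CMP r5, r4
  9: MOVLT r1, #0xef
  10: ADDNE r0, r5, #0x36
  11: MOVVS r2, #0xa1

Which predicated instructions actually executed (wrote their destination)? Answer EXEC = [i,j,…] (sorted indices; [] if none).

EXEC = [3,6,7,9,10]

[0] flags=1001 → (cmp)
[1] flags=1001 VC?F → skip
[2] flags=1001 PL?F → skip
[3] flags=1001 VS?T → r5=0xfe
[4] flags=1010 → (cmp)
[5] flags=1010 EQ?F → skip
[6] flags=1010 LT?T → r2=0x63
[7] flags=1010 NE?T → r1=0x81
[8] flags=1010 → (cmp)
[9] flags=1010 LT?T → r1=0xef
[10] flags=1010 NE?T → r0=0x34
[11] flags=1010 VS?F → skip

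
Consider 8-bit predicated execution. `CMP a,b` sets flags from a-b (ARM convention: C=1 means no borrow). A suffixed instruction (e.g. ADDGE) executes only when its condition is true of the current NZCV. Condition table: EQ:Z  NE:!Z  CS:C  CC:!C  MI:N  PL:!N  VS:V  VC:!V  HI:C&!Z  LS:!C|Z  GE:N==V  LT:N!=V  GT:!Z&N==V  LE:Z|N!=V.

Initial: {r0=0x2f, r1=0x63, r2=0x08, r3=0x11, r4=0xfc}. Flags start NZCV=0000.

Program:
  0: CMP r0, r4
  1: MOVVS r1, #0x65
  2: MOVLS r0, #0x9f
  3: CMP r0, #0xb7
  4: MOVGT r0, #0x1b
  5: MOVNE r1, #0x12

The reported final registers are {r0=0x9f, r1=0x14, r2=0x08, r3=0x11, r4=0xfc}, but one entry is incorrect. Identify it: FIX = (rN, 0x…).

FIX = (r1, 0x12)

0: ✓ CMP  NZCV=0000
1: · MOVVS
2: ✓ MOVLS  r0←0x9f
3: ✓ CMP  NZCV=1000
4: · MOVGT
5: ✓ MOVNE  r1←0x12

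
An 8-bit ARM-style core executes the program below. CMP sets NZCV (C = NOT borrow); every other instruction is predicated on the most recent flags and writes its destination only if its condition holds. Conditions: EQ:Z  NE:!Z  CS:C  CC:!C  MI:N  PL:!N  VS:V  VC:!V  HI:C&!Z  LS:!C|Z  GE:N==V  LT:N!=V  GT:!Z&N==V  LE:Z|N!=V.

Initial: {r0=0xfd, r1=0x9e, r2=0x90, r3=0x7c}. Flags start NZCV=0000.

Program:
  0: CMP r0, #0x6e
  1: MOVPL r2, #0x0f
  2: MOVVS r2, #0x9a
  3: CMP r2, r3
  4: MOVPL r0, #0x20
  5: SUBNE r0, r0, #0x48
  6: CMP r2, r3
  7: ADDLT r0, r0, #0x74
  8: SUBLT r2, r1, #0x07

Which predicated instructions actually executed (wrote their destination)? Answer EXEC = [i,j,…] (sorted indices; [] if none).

EXEC = [4,5,7,8]

0: ✓ CMP  NZCV=1010
1: · MOVPL
2: · MOVVS
3: ✓ CMP  NZCV=0011
4: ✓ MOVPL  r0←0x20
5: ✓ SUBNE  r0←0xd8
6: ✓ CMP  NZCV=0011
7: ✓ ADDLT  r0←0x4c
8: ✓ SUBLT  r2←0x97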